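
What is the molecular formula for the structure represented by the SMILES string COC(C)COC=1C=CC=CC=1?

C10H14O2

Heavy atoms from the SMILES: 10 C, 2 O.
Implicit hydrogens by atom environment:
  5 × C (aromatic): 1 H each → 5
  2 × C: 3 H each → 6
  2 × O: no H
  1 × C: 2 H
  1 × C: 1 H
  1 × C (aromatic): no H
  Total hydrogens = 14.
Molecular formula: C10H14O2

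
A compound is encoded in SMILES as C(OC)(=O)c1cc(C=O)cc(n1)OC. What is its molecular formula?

Heavy atoms from the SMILES: 9 C, 1 N, 4 O.
Implicit hydrogens by atom environment:
  4 × O: no H
  3 × C (aromatic): no H
  2 × C: 3 H each → 6
  2 × C (aromatic): 1 H each → 2
  1 × C: 1 H
  1 × C: no H
  1 × N (aromatic): no H
  Total hydrogens = 9.
Molecular formula: C9H9NO4

C9H9NO4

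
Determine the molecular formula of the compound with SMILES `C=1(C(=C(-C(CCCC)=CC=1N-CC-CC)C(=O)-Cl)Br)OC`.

C16H23BrClNO2

Heavy atoms from the SMILES: 1 Br, 16 C, 1 Cl, 1 N, 2 O.
Implicit hydrogens by atom environment:
  6 × C: 2 H each → 12
  5 × C (aromatic): no H
  3 × C: 3 H each → 9
  2 × O: no H
  1 × Br: no H
  1 × C (aromatic): 1 H
  1 × C: no H
  1 × Cl: no H
  1 × N: 1 H
  Total hydrogens = 23.
Molecular formula: C16H23BrClNO2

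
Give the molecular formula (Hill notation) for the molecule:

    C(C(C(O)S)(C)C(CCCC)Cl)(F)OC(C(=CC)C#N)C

C15H25ClFNO2S

Heavy atoms from the SMILES: 15 C, 1 Cl, 1 F, 1 N, 2 O, 1 S.
Implicit hydrogens by atom environment:
  5 × C: 1 H each → 5
  4 × C: 3 H each → 12
  3 × C: 2 H each → 6
  3 × C: no H
  1 × Cl: no H
  1 × F: no H
  1 × N: no H
  1 × O: 1 H
  1 × O: no H
  1 × S: 1 H
  Total hydrogens = 25.
Molecular formula: C15H25ClFNO2S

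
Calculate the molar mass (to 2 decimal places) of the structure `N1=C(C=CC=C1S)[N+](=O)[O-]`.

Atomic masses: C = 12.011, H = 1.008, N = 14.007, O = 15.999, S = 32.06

156.16

Molecular formula: C5H4N2O2S.
M = 5×12.011 + 4×1.008 + 2×14.007 + 2×15.999 + 1×32.06 = 156.16 g/mol.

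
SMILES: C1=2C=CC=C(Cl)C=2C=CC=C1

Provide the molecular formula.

Heavy atoms from the SMILES: 10 C, 1 Cl.
Implicit hydrogens by atom environment:
  7 × C (aromatic): 1 H each → 7
  3 × C (aromatic): no H
  1 × Cl: no H
  Total hydrogens = 7.
Molecular formula: C10H7Cl

C10H7Cl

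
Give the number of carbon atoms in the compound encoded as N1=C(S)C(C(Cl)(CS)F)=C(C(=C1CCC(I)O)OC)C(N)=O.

12

The symbol for carbon appears 12 times in the SMILES. (Cl is a single chlorine, not C + l.)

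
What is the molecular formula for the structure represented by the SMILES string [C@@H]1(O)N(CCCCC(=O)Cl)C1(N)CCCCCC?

C13H25ClN2O2

Heavy atoms from the SMILES: 13 C, 1 Cl, 2 N, 2 O.
Implicit hydrogens by atom environment:
  9 × C: 2 H each → 18
  2 × C: no H
  1 × C: 3 H
  1 × C: 1 H
  1 × Cl: no H
  1 × N: 2 H
  1 × N: no H
  1 × O: 1 H
  1 × O: no H
  Total hydrogens = 25.
Molecular formula: C13H25ClN2O2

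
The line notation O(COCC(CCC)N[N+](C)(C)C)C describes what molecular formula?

C10H25N2O2+

Heavy atoms from the SMILES: 10 C, 2 N, 2 O.
Implicit hydrogens by atom environment:
  5 × C: 3 H each → 15
  4 × C: 2 H each → 8
  2 × O: no H
  1 × C: 1 H
  1 × N: 1 H
  1 × N (charge +1): no H
  Total hydrogens = 25.
Net charge +1.
Molecular formula: C10H25N2O2+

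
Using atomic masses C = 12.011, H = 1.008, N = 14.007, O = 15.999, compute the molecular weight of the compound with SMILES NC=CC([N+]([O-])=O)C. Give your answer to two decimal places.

Molecular formula: C4H8N2O2.
M = 4×12.011 + 8×1.008 + 2×14.007 + 2×15.999 = 116.12 g/mol.

116.12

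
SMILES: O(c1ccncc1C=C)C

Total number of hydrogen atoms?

Hydrogens are implicit in SMILES; fill each atom to its normal valence:
  3 × C (aromatic): 1 H each → 3
  2 × C (aromatic): no H
  1 × C: 3 H
  1 × C: 2 H
  1 × C: 1 H
  1 × N (aromatic): no H
  1 × O: no H
  Total hydrogens = 9.

9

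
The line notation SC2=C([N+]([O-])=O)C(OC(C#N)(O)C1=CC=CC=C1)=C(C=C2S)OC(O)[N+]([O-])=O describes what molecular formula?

Heavy atoms from the SMILES: 15 C, 3 N, 8 O, 2 S.
Implicit hydrogens by atom environment:
  6 × C (aromatic): 1 H each → 6
  6 × C (aromatic): no H
  4 × O: no H
  2 × C: no H
  2 × N (charge +1): no H
  2 × O: 1 H each → 2
  2 × O (charge -1): no H
  2 × S: 1 H each → 2
  1 × C: 1 H
  1 × N: no H
  Total hydrogens = 11.
Molecular formula: C15H11N3O8S2

C15H11N3O8S2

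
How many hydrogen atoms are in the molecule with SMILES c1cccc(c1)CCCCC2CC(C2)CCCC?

28

Hydrogens are implicit in SMILES; fill each atom to its normal valence:
  9 × C: 2 H each → 18
  5 × C (aromatic): 1 H each → 5
  2 × C: 1 H each → 2
  1 × C: 3 H
  1 × C (aromatic): no H
  Total hydrogens = 28.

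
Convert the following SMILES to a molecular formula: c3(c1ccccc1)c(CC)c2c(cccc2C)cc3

C19H18

Heavy atoms from the SMILES: 19 C.
Implicit hydrogens by atom environment:
  10 × C (aromatic): 1 H each → 10
  6 × C (aromatic): no H
  2 × C: 3 H each → 6
  1 × C: 2 H
  Total hydrogens = 18.
Molecular formula: C19H18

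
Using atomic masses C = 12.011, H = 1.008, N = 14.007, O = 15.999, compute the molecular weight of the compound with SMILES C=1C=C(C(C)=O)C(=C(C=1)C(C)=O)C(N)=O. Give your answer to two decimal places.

205.21

Molecular formula: C11H11NO3.
M = 11×12.011 + 11×1.008 + 1×14.007 + 3×15.999 = 205.21 g/mol.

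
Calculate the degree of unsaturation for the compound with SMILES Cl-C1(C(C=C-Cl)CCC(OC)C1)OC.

Molecular formula from the SMILES: C10H16Cl2O2.
DoU = (2C + 2 + N − H − X)/2 = (2·10 + 2 + 0 − 16 − 2)/2 = 4/2 = 2.
(Structurally: 1 ring(s) + 1 π bond(s) = 2.)

2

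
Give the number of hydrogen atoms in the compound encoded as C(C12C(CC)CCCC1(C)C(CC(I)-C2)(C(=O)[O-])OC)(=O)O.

Hydrogens are implicit in SMILES; fill each atom to its normal valence:
  6 × C: 2 H each → 12
  5 × C: no H
  3 × C: 3 H each → 9
  3 × O: no H
  2 × C: 1 H each → 2
  1 × I: no H
  1 × O: 1 H
  1 × O (charge -1): no H
  Total hydrogens = 24.

24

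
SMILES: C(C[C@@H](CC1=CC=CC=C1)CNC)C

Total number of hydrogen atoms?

Hydrogens are implicit in SMILES; fill each atom to its normal valence:
  5 × C (aromatic): 1 H each → 5
  4 × C: 2 H each → 8
  2 × C: 3 H each → 6
  1 × C: 1 H
  1 × C (aromatic): no H
  1 × N: 1 H
  Total hydrogens = 21.

21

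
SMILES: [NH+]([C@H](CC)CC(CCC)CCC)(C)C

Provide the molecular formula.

C13H30N+

Heavy atoms from the SMILES: 13 C, 1 N.
Implicit hydrogens by atom environment:
  6 × C: 2 H each → 12
  5 × C: 3 H each → 15
  2 × C: 1 H each → 2
  1 × N (charge +1): 1 H
  Total hydrogens = 30.
Net charge +1.
Molecular formula: C13H30N+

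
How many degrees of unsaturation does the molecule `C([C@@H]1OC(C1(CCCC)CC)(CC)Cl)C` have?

Molecular formula from the SMILES: C13H25ClO.
DoU = (2C + 2 + N − H − X)/2 = (2·13 + 2 + 0 − 25 − 1)/2 = 2/2 = 1.
(Structurally: 1 ring(s) + 0 π bond(s) = 1.)

1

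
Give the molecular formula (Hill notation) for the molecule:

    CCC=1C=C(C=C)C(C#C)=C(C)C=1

Heavy atoms from the SMILES: 13 C.
Implicit hydrogens by atom environment:
  4 × C (aromatic): no H
  2 × C: 3 H each → 6
  2 × C: 2 H each → 4
  2 × C (aromatic): 1 H each → 2
  2 × C: 1 H each → 2
  1 × C: no H
  Total hydrogens = 14.
Molecular formula: C13H14

C13H14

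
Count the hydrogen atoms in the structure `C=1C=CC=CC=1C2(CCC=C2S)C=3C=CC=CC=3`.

Hydrogens are implicit in SMILES; fill each atom to its normal valence:
  10 × C (aromatic): 1 H each → 10
  2 × C: 2 H each → 4
  2 × C: no H
  2 × C (aromatic): no H
  1 × C: 1 H
  1 × S: 1 H
  Total hydrogens = 16.

16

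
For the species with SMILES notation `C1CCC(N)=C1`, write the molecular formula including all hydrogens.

Heavy atoms from the SMILES: 5 C, 1 N.
Implicit hydrogens by atom environment:
  3 × C: 2 H each → 6
  1 × C: 1 H
  1 × C: no H
  1 × N: 2 H
  Total hydrogens = 9.
Molecular formula: C5H9N

C5H9N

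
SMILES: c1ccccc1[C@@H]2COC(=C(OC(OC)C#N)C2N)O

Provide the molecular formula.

Heavy atoms from the SMILES: 14 C, 2 N, 4 O.
Implicit hydrogens by atom environment:
  5 × C (aromatic): 1 H each → 5
  3 × C: 1 H each → 3
  3 × C: no H
  3 × O: no H
  1 × C: 3 H
  1 × C: 2 H
  1 × C (aromatic): no H
  1 × N: 2 H
  1 × N: no H
  1 × O: 1 H
  Total hydrogens = 16.
Molecular formula: C14H16N2O4

C14H16N2O4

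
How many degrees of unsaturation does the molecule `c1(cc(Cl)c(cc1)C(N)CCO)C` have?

Molecular formula from the SMILES: C10H14ClNO.
DoU = (2C + 2 + N − H − X)/2 = (2·10 + 2 + 1 − 14 − 1)/2 = 8/2 = 4.
(Structurally: 1 ring(s) + 3 π bond(s) = 4.)

4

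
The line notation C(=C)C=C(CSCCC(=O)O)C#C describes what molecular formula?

C10H12O2S

Heavy atoms from the SMILES: 10 C, 2 O, 1 S.
Implicit hydrogens by atom environment:
  4 × C: 2 H each → 8
  3 × C: 1 H each → 3
  3 × C: no H
  1 × O: 1 H
  1 × O: no H
  1 × S: no H
  Total hydrogens = 12.
Molecular formula: C10H12O2S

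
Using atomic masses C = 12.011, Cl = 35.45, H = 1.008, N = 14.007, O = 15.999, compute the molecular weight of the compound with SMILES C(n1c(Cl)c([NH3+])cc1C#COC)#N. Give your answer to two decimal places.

Molecular formula: C8H7ClN3O+.
M = 8×12.011 + 1×35.45 + 7×1.008 + 3×14.007 + 1×15.999 = 196.61 g/mol.

196.61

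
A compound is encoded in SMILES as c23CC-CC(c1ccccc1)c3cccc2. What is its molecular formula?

Heavy atoms from the SMILES: 16 C.
Implicit hydrogens by atom environment:
  9 × C (aromatic): 1 H each → 9
  3 × C: 2 H each → 6
  3 × C (aromatic): no H
  1 × C: 1 H
  Total hydrogens = 16.
Molecular formula: C16H16

C16H16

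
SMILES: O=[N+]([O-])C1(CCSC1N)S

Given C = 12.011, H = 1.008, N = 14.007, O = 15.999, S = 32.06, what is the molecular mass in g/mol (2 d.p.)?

Molecular formula: C4H8N2O2S2.
M = 4×12.011 + 8×1.008 + 2×14.007 + 2×15.999 + 2×32.06 = 180.24 g/mol.

180.24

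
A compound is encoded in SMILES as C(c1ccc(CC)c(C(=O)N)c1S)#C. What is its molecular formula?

C11H11NOS

Heavy atoms from the SMILES: 11 C, 1 N, 1 O, 1 S.
Implicit hydrogens by atom environment:
  4 × C (aromatic): no H
  2 × C (aromatic): 1 H each → 2
  2 × C: no H
  1 × C: 3 H
  1 × C: 2 H
  1 × C: 1 H
  1 × N: 2 H
  1 × O: no H
  1 × S: 1 H
  Total hydrogens = 11.
Molecular formula: C11H11NOS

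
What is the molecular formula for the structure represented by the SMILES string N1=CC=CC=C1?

C5H5N

Heavy atoms from the SMILES: 5 C, 1 N.
Implicit hydrogens by atom environment:
  5 × C (aromatic): 1 H each → 5
  1 × N (aromatic): no H
  Total hydrogens = 5.
Molecular formula: C5H5N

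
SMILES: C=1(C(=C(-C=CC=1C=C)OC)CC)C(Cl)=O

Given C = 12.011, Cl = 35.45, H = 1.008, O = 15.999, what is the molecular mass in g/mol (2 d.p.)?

Molecular formula: C12H13ClO2.
M = 12×12.011 + 1×35.45 + 13×1.008 + 2×15.999 = 224.68 g/mol.

224.68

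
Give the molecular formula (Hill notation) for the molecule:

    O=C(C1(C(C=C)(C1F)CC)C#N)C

C10H12FNO

Heavy atoms from the SMILES: 10 C, 1 F, 1 N, 1 O.
Implicit hydrogens by atom environment:
  4 × C: no H
  2 × C: 3 H each → 6
  2 × C: 2 H each → 4
  2 × C: 1 H each → 2
  1 × F: no H
  1 × N: no H
  1 × O: no H
  Total hydrogens = 12.
Molecular formula: C10H12FNO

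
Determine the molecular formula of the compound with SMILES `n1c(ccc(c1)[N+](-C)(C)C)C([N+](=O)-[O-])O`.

C9H14N3O3+

Heavy atoms from the SMILES: 9 C, 3 N, 3 O.
Implicit hydrogens by atom environment:
  3 × C: 3 H each → 9
  3 × C (aromatic): 1 H each → 3
  2 × C (aromatic): no H
  2 × N (charge +1): no H
  1 × C: 1 H
  1 × N (aromatic): no H
  1 × O: 1 H
  1 × O: no H
  1 × O (charge -1): no H
  Total hydrogens = 14.
Net charge +1.
Molecular formula: C9H14N3O3+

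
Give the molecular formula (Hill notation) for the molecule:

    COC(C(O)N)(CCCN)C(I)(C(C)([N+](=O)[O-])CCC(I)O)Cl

C12H24ClI2N3O5

Heavy atoms from the SMILES: 12 C, 1 Cl, 2 I, 3 N, 5 O.
Implicit hydrogens by atom environment:
  5 × C: 2 H each → 10
  3 × C: no H
  2 × C: 3 H each → 6
  2 × C: 1 H each → 2
  2 × I: no H
  2 × N: 2 H each → 4
  2 × O: 1 H each → 2
  2 × O: no H
  1 × Cl: no H
  1 × N (charge +1): no H
  1 × O (charge -1): no H
  Total hydrogens = 24.
Molecular formula: C12H24ClI2N3O5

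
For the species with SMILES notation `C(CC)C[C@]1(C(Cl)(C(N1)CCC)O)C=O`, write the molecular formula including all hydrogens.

C11H20ClNO2

Heavy atoms from the SMILES: 11 C, 1 Cl, 1 N, 2 O.
Implicit hydrogens by atom environment:
  5 × C: 2 H each → 10
  2 × C: 3 H each → 6
  2 × C: 1 H each → 2
  2 × C: no H
  1 × Cl: no H
  1 × N: 1 H
  1 × O: 1 H
  1 × O: no H
  Total hydrogens = 20.
Molecular formula: C11H20ClNO2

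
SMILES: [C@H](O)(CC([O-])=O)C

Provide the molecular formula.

C4H7O3-

Heavy atoms from the SMILES: 4 C, 3 O.
Implicit hydrogens by atom environment:
  1 × C: 3 H
  1 × C: 2 H
  1 × C: 1 H
  1 × C: no H
  1 × O: 1 H
  1 × O: no H
  1 × O (charge -1): no H
  Total hydrogens = 7.
Net charge -1.
Molecular formula: C4H7O3-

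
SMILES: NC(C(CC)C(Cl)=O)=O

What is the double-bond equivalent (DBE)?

2

Molecular formula from the SMILES: C5H8ClNO2.
DoU = (2C + 2 + N − H − X)/2 = (2·5 + 2 + 1 − 8 − 1)/2 = 4/2 = 2.
(Structurally: 0 ring(s) + 2 π bond(s) = 2.)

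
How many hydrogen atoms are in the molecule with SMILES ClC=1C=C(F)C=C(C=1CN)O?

Hydrogens are implicit in SMILES; fill each atom to its normal valence:
  4 × C (aromatic): no H
  2 × C (aromatic): 1 H each → 2
  1 × C: 2 H
  1 × Cl: no H
  1 × F: no H
  1 × N: 2 H
  1 × O: 1 H
  Total hydrogens = 7.

7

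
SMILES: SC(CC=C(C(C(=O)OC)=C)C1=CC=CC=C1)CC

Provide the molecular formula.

Heavy atoms from the SMILES: 16 C, 2 O, 1 S.
Implicit hydrogens by atom environment:
  5 × C (aromatic): 1 H each → 5
  3 × C: 2 H each → 6
  3 × C: no H
  2 × C: 3 H each → 6
  2 × C: 1 H each → 2
  2 × O: no H
  1 × C (aromatic): no H
  1 × S: 1 H
  Total hydrogens = 20.
Molecular formula: C16H20O2S

C16H20O2S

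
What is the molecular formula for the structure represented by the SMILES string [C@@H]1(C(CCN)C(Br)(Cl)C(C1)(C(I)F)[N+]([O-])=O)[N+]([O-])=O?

Heavy atoms from the SMILES: 1 Br, 8 C, 1 Cl, 1 F, 1 I, 3 N, 4 O.
Implicit hydrogens by atom environment:
  3 × C: 2 H each → 6
  3 × C: 1 H each → 3
  2 × C: no H
  2 × N (charge +1): no H
  2 × O: no H
  2 × O (charge -1): no H
  1 × Br: no H
  1 × Cl: no H
  1 × F: no H
  1 × I: no H
  1 × N: 2 H
  Total hydrogens = 11.
Molecular formula: C8H11BrClFIN3O4

C8H11BrClFIN3O4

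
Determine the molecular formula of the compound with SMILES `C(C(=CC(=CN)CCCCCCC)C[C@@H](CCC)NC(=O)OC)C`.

Heavy atoms from the SMILES: 20 C, 2 N, 2 O.
Implicit hydrogens by atom environment:
  10 × C: 2 H each → 20
  4 × C: 3 H each → 12
  3 × C: 1 H each → 3
  3 × C: no H
  2 × O: no H
  1 × N: 2 H
  1 × N: 1 H
  Total hydrogens = 38.
Molecular formula: C20H38N2O2

C20H38N2O2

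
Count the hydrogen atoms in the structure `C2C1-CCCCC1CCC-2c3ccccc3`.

Hydrogens are implicit in SMILES; fill each atom to its normal valence:
  7 × C: 2 H each → 14
  5 × C (aromatic): 1 H each → 5
  3 × C: 1 H each → 3
  1 × C (aromatic): no H
  Total hydrogens = 22.

22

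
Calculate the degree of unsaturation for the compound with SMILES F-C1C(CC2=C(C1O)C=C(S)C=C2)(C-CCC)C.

5

Molecular formula from the SMILES: C15H21FOS.
DoU = (2C + 2 + N − H − X)/2 = (2·15 + 2 + 0 − 21 − 1)/2 = 10/2 = 5.
(Structurally: 2 ring(s) + 3 π bond(s) = 5.)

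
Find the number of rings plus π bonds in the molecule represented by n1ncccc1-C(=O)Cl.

Molecular formula from the SMILES: C5H3ClN2O.
DoU = (2C + 2 + N − H − X)/2 = (2·5 + 2 + 2 − 3 − 1)/2 = 10/2 = 5.
(Structurally: 1 ring(s) + 4 π bond(s) = 5.)

5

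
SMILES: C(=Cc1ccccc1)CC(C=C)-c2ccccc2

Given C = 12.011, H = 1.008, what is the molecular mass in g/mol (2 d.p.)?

Molecular formula: C18H18.
M = 18×12.011 + 18×1.008 = 234.34 g/mol.

234.34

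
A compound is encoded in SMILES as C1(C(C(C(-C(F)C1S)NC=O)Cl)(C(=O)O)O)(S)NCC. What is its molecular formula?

C10H16ClFN2O4S2

Heavy atoms from the SMILES: 10 C, 1 Cl, 1 F, 2 N, 4 O, 2 S.
Implicit hydrogens by atom environment:
  5 × C: 1 H each → 5
  3 × C: no H
  2 × N: 1 H each → 2
  2 × O: 1 H each → 2
  2 × O: no H
  2 × S: 1 H each → 2
  1 × C: 3 H
  1 × C: 2 H
  1 × Cl: no H
  1 × F: no H
  Total hydrogens = 16.
Molecular formula: C10H16ClFN2O4S2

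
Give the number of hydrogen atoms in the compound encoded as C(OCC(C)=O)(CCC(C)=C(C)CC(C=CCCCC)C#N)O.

31

Hydrogens are implicit in SMILES; fill each atom to its normal valence:
  7 × C: 2 H each → 14
  4 × C: 3 H each → 12
  4 × C: 1 H each → 4
  4 × C: no H
  2 × O: no H
  1 × N: no H
  1 × O: 1 H
  Total hydrogens = 31.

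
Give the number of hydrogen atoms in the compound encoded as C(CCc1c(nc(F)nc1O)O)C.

Hydrogens are implicit in SMILES; fill each atom to its normal valence:
  4 × C (aromatic): no H
  3 × C: 2 H each → 6
  2 × N (aromatic): no H
  2 × O: 1 H each → 2
  1 × C: 3 H
  1 × F: no H
  Total hydrogens = 11.

11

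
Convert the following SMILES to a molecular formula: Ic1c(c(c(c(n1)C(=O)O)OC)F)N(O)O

C7H6FIN2O5

Heavy atoms from the SMILES: 7 C, 1 F, 1 I, 2 N, 5 O.
Implicit hydrogens by atom environment:
  5 × C (aromatic): no H
  3 × O: 1 H each → 3
  2 × O: no H
  1 × C: 3 H
  1 × C: no H
  1 × F: no H
  1 × I: no H
  1 × N (aromatic): no H
  1 × N: no H
  Total hydrogens = 6.
Molecular formula: C7H6FIN2O5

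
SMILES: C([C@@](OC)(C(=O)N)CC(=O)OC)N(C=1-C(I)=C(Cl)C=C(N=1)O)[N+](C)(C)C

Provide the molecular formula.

C15H23ClIN4O5+

Heavy atoms from the SMILES: 15 C, 1 Cl, 1 I, 4 N, 5 O.
Implicit hydrogens by atom environment:
  5 × C: 3 H each → 15
  4 × C (aromatic): no H
  4 × O: no H
  3 × C: no H
  2 × C: 2 H each → 4
  1 × C (aromatic): 1 H
  1 × Cl: no H
  1 × I: no H
  1 × N: 2 H
  1 × N (aromatic): no H
  1 × N: no H
  1 × N (charge +1): no H
  1 × O: 1 H
  Total hydrogens = 23.
Net charge +1.
Molecular formula: C15H23ClIN4O5+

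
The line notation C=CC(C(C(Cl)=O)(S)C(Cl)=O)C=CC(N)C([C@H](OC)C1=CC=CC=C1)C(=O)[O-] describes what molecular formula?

Heavy atoms from the SMILES: 19 C, 2 Cl, 1 N, 5 O, 1 S.
Implicit hydrogens by atom environment:
  7 × C: 1 H each → 7
  5 × C (aromatic): 1 H each → 5
  4 × C: no H
  4 × O: no H
  2 × Cl: no H
  1 × C: 3 H
  1 × C: 2 H
  1 × C (aromatic): no H
  1 × N: 2 H
  1 × O (charge -1): no H
  1 × S: 1 H
  Total hydrogens = 20.
Net charge -1.
Molecular formula: C19H20Cl2NO5S-

C19H20Cl2NO5S-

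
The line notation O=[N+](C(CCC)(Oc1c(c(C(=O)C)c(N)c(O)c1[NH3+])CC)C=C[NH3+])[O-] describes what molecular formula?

Heavy atoms from the SMILES: 16 C, 4 N, 5 O.
Implicit hydrogens by atom environment:
  6 × C (aromatic): no H
  3 × C: 3 H each → 9
  3 × C: 2 H each → 6
  3 × O: no H
  2 × C: 1 H each → 2
  2 × C: no H
  2 × N (charge +1): 3 H each → 6
  1 × N: 2 H
  1 × N (charge +1): no H
  1 × O: 1 H
  1 × O (charge -1): no H
  Total hydrogens = 26.
Net charge +2.
Molecular formula: [C16H26N4O5]2+

[C16H26N4O5]2+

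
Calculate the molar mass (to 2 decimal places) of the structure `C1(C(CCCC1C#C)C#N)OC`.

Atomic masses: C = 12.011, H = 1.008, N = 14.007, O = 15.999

Molecular formula: C10H13NO.
M = 10×12.011 + 13×1.008 + 1×14.007 + 1×15.999 = 163.22 g/mol.

163.22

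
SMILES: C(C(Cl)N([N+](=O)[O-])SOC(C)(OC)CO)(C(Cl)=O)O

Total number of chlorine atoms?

The symbol for chlorine appears 2 times in the SMILES.

2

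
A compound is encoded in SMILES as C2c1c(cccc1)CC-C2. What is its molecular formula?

C10H12

Heavy atoms from the SMILES: 10 C.
Implicit hydrogens by atom environment:
  4 × C: 2 H each → 8
  4 × C (aromatic): 1 H each → 4
  2 × C (aromatic): no H
  Total hydrogens = 12.
Molecular formula: C10H12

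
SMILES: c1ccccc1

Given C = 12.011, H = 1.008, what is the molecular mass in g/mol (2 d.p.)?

78.11

Molecular formula: C6H6.
M = 6×12.011 + 6×1.008 = 78.11 g/mol.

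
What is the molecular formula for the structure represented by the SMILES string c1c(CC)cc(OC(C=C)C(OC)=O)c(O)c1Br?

C13H15BrO4

Heavy atoms from the SMILES: 1 Br, 13 C, 4 O.
Implicit hydrogens by atom environment:
  4 × C (aromatic): no H
  3 × O: no H
  2 × C: 3 H each → 6
  2 × C: 2 H each → 4
  2 × C (aromatic): 1 H each → 2
  2 × C: 1 H each → 2
  1 × Br: no H
  1 × C: no H
  1 × O: 1 H
  Total hydrogens = 15.
Molecular formula: C13H15BrO4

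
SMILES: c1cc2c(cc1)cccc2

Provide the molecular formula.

C10H8

Heavy atoms from the SMILES: 10 C.
Implicit hydrogens by atom environment:
  8 × C (aromatic): 1 H each → 8
  2 × C (aromatic): no H
  Total hydrogens = 8.
Molecular formula: C10H8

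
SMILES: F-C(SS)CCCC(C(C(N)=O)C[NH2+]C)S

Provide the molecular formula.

C9H20FN2OS3+

Heavy atoms from the SMILES: 9 C, 1 F, 2 N, 1 O, 3 S.
Implicit hydrogens by atom environment:
  4 × C: 2 H each → 8
  3 × C: 1 H each → 3
  2 × S: 1 H each → 2
  1 × C: 3 H
  1 × C: no H
  1 × F: no H
  1 × N (charge +1): 2 H
  1 × N: 2 H
  1 × O: no H
  1 × S: no H
  Total hydrogens = 20.
Net charge +1.
Molecular formula: C9H20FN2OS3+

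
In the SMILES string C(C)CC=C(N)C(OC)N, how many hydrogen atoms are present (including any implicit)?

Hydrogens are implicit in SMILES; fill each atom to its normal valence:
  2 × C: 3 H each → 6
  2 × C: 2 H each → 4
  2 × C: 1 H each → 2
  2 × N: 2 H each → 4
  1 × C: no H
  1 × O: no H
  Total hydrogens = 16.

16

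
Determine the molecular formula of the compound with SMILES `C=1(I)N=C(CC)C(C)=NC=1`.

Heavy atoms from the SMILES: 7 C, 1 I, 2 N.
Implicit hydrogens by atom environment:
  3 × C (aromatic): no H
  2 × C: 3 H each → 6
  2 × N (aromatic): no H
  1 × C: 2 H
  1 × C (aromatic): 1 H
  1 × I: no H
  Total hydrogens = 9.
Molecular formula: C7H9IN2

C7H9IN2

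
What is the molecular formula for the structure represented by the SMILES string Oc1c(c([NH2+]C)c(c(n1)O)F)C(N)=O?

C7H9FN3O3+

Heavy atoms from the SMILES: 7 C, 1 F, 3 N, 3 O.
Implicit hydrogens by atom environment:
  5 × C (aromatic): no H
  2 × O: 1 H each → 2
  1 × C: 3 H
  1 × C: no H
  1 × F: no H
  1 × N (charge +1): 2 H
  1 × N: 2 H
  1 × N (aromatic): no H
  1 × O: no H
  Total hydrogens = 9.
Net charge +1.
Molecular formula: C7H9FN3O3+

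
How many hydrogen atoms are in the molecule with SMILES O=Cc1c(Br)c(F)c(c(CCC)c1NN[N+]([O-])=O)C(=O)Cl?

Hydrogens are implicit in SMILES; fill each atom to its normal valence:
  6 × C (aromatic): no H
  3 × O: no H
  2 × C: 2 H each → 4
  2 × N: 1 H each → 2
  1 × Br: no H
  1 × C: 3 H
  1 × C: 1 H
  1 × C: no H
  1 × Cl: no H
  1 × F: no H
  1 × N (charge +1): no H
  1 × O (charge -1): no H
  Total hydrogens = 10.

10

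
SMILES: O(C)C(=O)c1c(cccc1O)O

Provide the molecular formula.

C8H8O4

Heavy atoms from the SMILES: 8 C, 4 O.
Implicit hydrogens by atom environment:
  3 × C (aromatic): 1 H each → 3
  3 × C (aromatic): no H
  2 × O: 1 H each → 2
  2 × O: no H
  1 × C: 3 H
  1 × C: no H
  Total hydrogens = 8.
Molecular formula: C8H8O4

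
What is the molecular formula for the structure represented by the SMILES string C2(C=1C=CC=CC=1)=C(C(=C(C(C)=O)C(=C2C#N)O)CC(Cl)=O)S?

Heavy atoms from the SMILES: 17 C, 1 Cl, 1 N, 3 O, 1 S.
Implicit hydrogens by atom environment:
  7 × C (aromatic): no H
  5 × C (aromatic): 1 H each → 5
  3 × C: no H
  2 × O: no H
  1 × C: 3 H
  1 × C: 2 H
  1 × Cl: no H
  1 × N: no H
  1 × O: 1 H
  1 × S: 1 H
  Total hydrogens = 12.
Molecular formula: C17H12ClNO3S

C17H12ClNO3S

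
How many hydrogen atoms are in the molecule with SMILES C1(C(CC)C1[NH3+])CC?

16

Hydrogens are implicit in SMILES; fill each atom to its normal valence:
  3 × C: 1 H each → 3
  2 × C: 3 H each → 6
  2 × C: 2 H each → 4
  1 × N (charge +1): 3 H
  Total hydrogens = 16.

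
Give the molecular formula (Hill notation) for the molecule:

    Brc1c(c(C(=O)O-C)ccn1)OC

Heavy atoms from the SMILES: 1 Br, 8 C, 1 N, 3 O.
Implicit hydrogens by atom environment:
  3 × C (aromatic): no H
  3 × O: no H
  2 × C: 3 H each → 6
  2 × C (aromatic): 1 H each → 2
  1 × Br: no H
  1 × C: no H
  1 × N (aromatic): no H
  Total hydrogens = 8.
Molecular formula: C8H8BrNO3

C8H8BrNO3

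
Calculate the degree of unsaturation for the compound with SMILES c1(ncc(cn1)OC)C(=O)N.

Molecular formula from the SMILES: C6H7N3O2.
DoU = (2C + 2 + N − H − X)/2 = (2·6 + 2 + 3 − 7 − 0)/2 = 10/2 = 5.
(Structurally: 1 ring(s) + 4 π bond(s) = 5.)

5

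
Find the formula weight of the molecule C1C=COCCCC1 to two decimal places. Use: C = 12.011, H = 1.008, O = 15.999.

Molecular formula: C7H12O.
M = 7×12.011 + 12×1.008 + 1×15.999 = 112.17 g/mol.

112.17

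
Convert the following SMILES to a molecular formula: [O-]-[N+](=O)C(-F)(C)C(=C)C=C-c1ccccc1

C12H12FNO2

Heavy atoms from the SMILES: 12 C, 1 F, 1 N, 2 O.
Implicit hydrogens by atom environment:
  5 × C (aromatic): 1 H each → 5
  2 × C: 1 H each → 2
  2 × C: no H
  1 × C: 3 H
  1 × C: 2 H
  1 × C (aromatic): no H
  1 × F: no H
  1 × N (charge +1): no H
  1 × O: no H
  1 × O (charge -1): no H
  Total hydrogens = 12.
Molecular formula: C12H12FNO2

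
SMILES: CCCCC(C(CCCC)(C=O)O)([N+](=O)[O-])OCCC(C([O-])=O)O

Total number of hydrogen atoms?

26

Hydrogens are implicit in SMILES; fill each atom to its normal valence:
  8 × C: 2 H each → 16
  4 × O: no H
  3 × C: no H
  2 × C: 3 H each → 6
  2 × C: 1 H each → 2
  2 × O: 1 H each → 2
  2 × O (charge -1): no H
  1 × N (charge +1): no H
  Total hydrogens = 26.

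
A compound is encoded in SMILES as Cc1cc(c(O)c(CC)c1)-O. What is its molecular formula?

C9H12O2

Heavy atoms from the SMILES: 9 C, 2 O.
Implicit hydrogens by atom environment:
  4 × C (aromatic): no H
  2 × C: 3 H each → 6
  2 × C (aromatic): 1 H each → 2
  2 × O: 1 H each → 2
  1 × C: 2 H
  Total hydrogens = 12.
Molecular formula: C9H12O2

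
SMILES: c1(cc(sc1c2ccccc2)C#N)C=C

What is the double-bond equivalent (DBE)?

10

Molecular formula from the SMILES: C13H9NS.
DoU = (2C + 2 + N − H − X)/2 = (2·13 + 2 + 1 − 9 − 0)/2 = 20/2 = 10.
(Structurally: 2 ring(s) + 8 π bond(s) = 10.)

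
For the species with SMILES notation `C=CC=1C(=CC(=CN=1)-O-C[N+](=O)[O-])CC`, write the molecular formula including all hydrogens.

Heavy atoms from the SMILES: 10 C, 2 N, 3 O.
Implicit hydrogens by atom environment:
  3 × C: 2 H each → 6
  3 × C (aromatic): no H
  2 × C (aromatic): 1 H each → 2
  2 × O: no H
  1 × C: 3 H
  1 × C: 1 H
  1 × N (aromatic): no H
  1 × N (charge +1): no H
  1 × O (charge -1): no H
  Total hydrogens = 12.
Molecular formula: C10H12N2O3

C10H12N2O3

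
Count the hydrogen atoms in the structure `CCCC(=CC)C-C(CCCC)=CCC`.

Hydrogens are implicit in SMILES; fill each atom to its normal valence:
  7 × C: 2 H each → 14
  4 × C: 3 H each → 12
  2 × C: 1 H each → 2
  2 × C: no H
  Total hydrogens = 28.

28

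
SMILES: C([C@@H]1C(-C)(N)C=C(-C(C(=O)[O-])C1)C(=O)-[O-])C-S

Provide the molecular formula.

[C11H15NO4S]2-

Heavy atoms from the SMILES: 11 C, 1 N, 4 O, 1 S.
Implicit hydrogens by atom environment:
  4 × C: no H
  3 × C: 2 H each → 6
  3 × C: 1 H each → 3
  2 × O: no H
  2 × O (charge -1): no H
  1 × C: 3 H
  1 × N: 2 H
  1 × S: 1 H
  Total hydrogens = 15.
Net charge -2.
Molecular formula: [C11H15NO4S]2-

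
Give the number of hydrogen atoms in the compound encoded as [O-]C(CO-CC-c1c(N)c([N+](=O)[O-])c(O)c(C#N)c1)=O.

10

Hydrogens are implicit in SMILES; fill each atom to its normal valence:
  5 × C (aromatic): no H
  3 × C: 2 H each → 6
  3 × O: no H
  2 × C: no H
  2 × O (charge -1): no H
  1 × C (aromatic): 1 H
  1 × N: 2 H
  1 × N (charge +1): no H
  1 × N: no H
  1 × O: 1 H
  Total hydrogens = 10.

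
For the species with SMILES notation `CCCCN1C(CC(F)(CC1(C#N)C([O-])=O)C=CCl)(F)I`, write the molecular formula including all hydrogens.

C13H15ClF2IN2O2-

Heavy atoms from the SMILES: 13 C, 1 Cl, 2 F, 1 I, 2 N, 2 O.
Implicit hydrogens by atom environment:
  5 × C: 2 H each → 10
  5 × C: no H
  2 × C: 1 H each → 2
  2 × F: no H
  2 × N: no H
  1 × C: 3 H
  1 × Cl: no H
  1 × I: no H
  1 × O: no H
  1 × O (charge -1): no H
  Total hydrogens = 15.
Net charge -1.
Molecular formula: C13H15ClF2IN2O2-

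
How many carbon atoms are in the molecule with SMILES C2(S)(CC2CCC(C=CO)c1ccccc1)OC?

The symbol for carbon appears 15 times in the SMILES. Lowercase c denotes aromatic carbon and counts toward C.

15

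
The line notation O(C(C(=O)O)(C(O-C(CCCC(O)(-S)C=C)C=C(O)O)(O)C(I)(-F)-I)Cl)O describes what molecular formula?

C13H18ClFI2O9S

Heavy atoms from the SMILES: 13 C, 1 Cl, 1 F, 2 I, 9 O, 1 S.
Implicit hydrogens by atom environment:
  6 × C: no H
  6 × O: 1 H each → 6
  4 × C: 2 H each → 8
  3 × C: 1 H each → 3
  3 × O: no H
  2 × I: no H
  1 × Cl: no H
  1 × F: no H
  1 × S: 1 H
  Total hydrogens = 18.
Molecular formula: C13H18ClFI2O9S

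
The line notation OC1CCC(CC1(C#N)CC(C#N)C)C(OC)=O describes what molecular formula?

C13H18N2O3

Heavy atoms from the SMILES: 13 C, 2 N, 3 O.
Implicit hydrogens by atom environment:
  4 × C: 2 H each → 8
  4 × C: no H
  3 × C: 1 H each → 3
  2 × C: 3 H each → 6
  2 × N: no H
  2 × O: no H
  1 × O: 1 H
  Total hydrogens = 18.
Molecular formula: C13H18N2O3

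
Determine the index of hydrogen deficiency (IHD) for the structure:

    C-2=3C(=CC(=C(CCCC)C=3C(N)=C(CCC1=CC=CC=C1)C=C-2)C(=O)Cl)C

12

Molecular formula from the SMILES: C24H26ClNO.
DoU = (2C + 2 + N − H − X)/2 = (2·24 + 2 + 1 − 26 − 1)/2 = 24/2 = 12.
(Structurally: 3 ring(s) + 9 π bond(s) = 12.)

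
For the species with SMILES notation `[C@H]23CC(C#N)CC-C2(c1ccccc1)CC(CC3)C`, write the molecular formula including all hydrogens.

Heavy atoms from the SMILES: 18 C, 1 N.
Implicit hydrogens by atom environment:
  6 × C: 2 H each → 12
  5 × C (aromatic): 1 H each → 5
  3 × C: 1 H each → 3
  2 × C: no H
  1 × C: 3 H
  1 × C (aromatic): no H
  1 × N: no H
  Total hydrogens = 23.
Molecular formula: C18H23N

C18H23N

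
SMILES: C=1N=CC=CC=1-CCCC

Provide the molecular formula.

Heavy atoms from the SMILES: 9 C, 1 N.
Implicit hydrogens by atom environment:
  4 × C (aromatic): 1 H each → 4
  3 × C: 2 H each → 6
  1 × C: 3 H
  1 × C (aromatic): no H
  1 × N (aromatic): no H
  Total hydrogens = 13.
Molecular formula: C9H13N

C9H13N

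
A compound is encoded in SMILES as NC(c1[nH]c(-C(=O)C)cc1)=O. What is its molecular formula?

C7H8N2O2

Heavy atoms from the SMILES: 7 C, 2 N, 2 O.
Implicit hydrogens by atom environment:
  2 × C (aromatic): 1 H each → 2
  2 × C (aromatic): no H
  2 × C: no H
  2 × O: no H
  1 × C: 3 H
  1 × N: 2 H
  1 × N (aromatic): 1 H
  Total hydrogens = 8.
Molecular formula: C7H8N2O2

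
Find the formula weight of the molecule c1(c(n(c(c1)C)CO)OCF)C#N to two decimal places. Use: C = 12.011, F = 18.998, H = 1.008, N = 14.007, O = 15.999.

184.17

Molecular formula: C8H9FN2O2.
M = 8×12.011 + 1×18.998 + 9×1.008 + 2×14.007 + 2×15.999 = 184.17 g/mol.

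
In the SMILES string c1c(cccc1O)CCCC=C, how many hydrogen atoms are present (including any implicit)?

14

Hydrogens are implicit in SMILES; fill each atom to its normal valence:
  4 × C: 2 H each → 8
  4 × C (aromatic): 1 H each → 4
  2 × C (aromatic): no H
  1 × C: 1 H
  1 × O: 1 H
  Total hydrogens = 14.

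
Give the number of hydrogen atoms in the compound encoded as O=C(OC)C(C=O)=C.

Hydrogens are implicit in SMILES; fill each atom to its normal valence:
  3 × O: no H
  2 × C: no H
  1 × C: 3 H
  1 × C: 2 H
  1 × C: 1 H
  Total hydrogens = 6.

6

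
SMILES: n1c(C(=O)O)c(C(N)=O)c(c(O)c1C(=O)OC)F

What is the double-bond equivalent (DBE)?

Molecular formula from the SMILES: C9H7FN2O6.
DoU = (2C + 2 + N − H − X)/2 = (2·9 + 2 + 2 − 7 − 1)/2 = 14/2 = 7.
(Structurally: 1 ring(s) + 6 π bond(s) = 7.)

7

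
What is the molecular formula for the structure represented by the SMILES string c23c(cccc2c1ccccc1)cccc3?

C16H12

Heavy atoms from the SMILES: 16 C.
Implicit hydrogens by atom environment:
  12 × C (aromatic): 1 H each → 12
  4 × C (aromatic): no H
  Total hydrogens = 12.
Molecular formula: C16H12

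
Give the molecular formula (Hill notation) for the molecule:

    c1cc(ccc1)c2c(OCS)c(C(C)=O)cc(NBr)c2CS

Heavy atoms from the SMILES: 1 Br, 16 C, 1 N, 2 O, 2 S.
Implicit hydrogens by atom environment:
  6 × C (aromatic): 1 H each → 6
  6 × C (aromatic): no H
  2 × C: 2 H each → 4
  2 × O: no H
  2 × S: 1 H each → 2
  1 × Br: no H
  1 × C: 3 H
  1 × C: no H
  1 × N: 1 H
  Total hydrogens = 16.
Molecular formula: C16H16BrNO2S2

C16H16BrNO2S2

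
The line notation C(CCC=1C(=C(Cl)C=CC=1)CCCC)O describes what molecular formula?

C13H19ClO

Heavy atoms from the SMILES: 13 C, 1 Cl, 1 O.
Implicit hydrogens by atom environment:
  6 × C: 2 H each → 12
  3 × C (aromatic): 1 H each → 3
  3 × C (aromatic): no H
  1 × C: 3 H
  1 × Cl: no H
  1 × O: 1 H
  Total hydrogens = 19.
Molecular formula: C13H19ClO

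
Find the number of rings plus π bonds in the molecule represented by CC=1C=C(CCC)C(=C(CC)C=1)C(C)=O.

Molecular formula from the SMILES: C14H20O.
DoU = (2C + 2 + N − H − X)/2 = (2·14 + 2 + 0 − 20 − 0)/2 = 10/2 = 5.
(Structurally: 1 ring(s) + 4 π bond(s) = 5.)

5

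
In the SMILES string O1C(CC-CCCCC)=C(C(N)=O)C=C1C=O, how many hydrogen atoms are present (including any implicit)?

19

Hydrogens are implicit in SMILES; fill each atom to its normal valence:
  6 × C: 2 H each → 12
  3 × C (aromatic): no H
  2 × O: no H
  1 × C: 3 H
  1 × C (aromatic): 1 H
  1 × C: 1 H
  1 × C: no H
  1 × N: 2 H
  1 × O (aromatic): no H
  Total hydrogens = 19.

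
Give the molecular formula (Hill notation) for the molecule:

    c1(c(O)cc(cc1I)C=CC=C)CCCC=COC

Heavy atoms from the SMILES: 16 C, 1 I, 2 O.
Implicit hydrogens by atom environment:
  5 × C: 1 H each → 5
  4 × C: 2 H each → 8
  4 × C (aromatic): no H
  2 × C (aromatic): 1 H each → 2
  1 × C: 3 H
  1 × I: no H
  1 × O: 1 H
  1 × O: no H
  Total hydrogens = 19.
Molecular formula: C16H19IO2

C16H19IO2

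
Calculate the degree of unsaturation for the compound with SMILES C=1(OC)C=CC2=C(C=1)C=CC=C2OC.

Molecular formula from the SMILES: C12H12O2.
DoU = (2C + 2 + N − H − X)/2 = (2·12 + 2 + 0 − 12 − 0)/2 = 14/2 = 7.
(Structurally: 2 ring(s) + 5 π bond(s) = 7.)

7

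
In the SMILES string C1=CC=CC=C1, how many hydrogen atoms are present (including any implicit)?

6

Hydrogens are implicit in SMILES; fill each atom to its normal valence:
  6 × C (aromatic): 1 H each → 6
  Total hydrogens = 6.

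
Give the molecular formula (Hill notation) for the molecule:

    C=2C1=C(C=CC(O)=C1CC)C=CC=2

C12H12O

Heavy atoms from the SMILES: 12 C, 1 O.
Implicit hydrogens by atom environment:
  6 × C (aromatic): 1 H each → 6
  4 × C (aromatic): no H
  1 × C: 3 H
  1 × C: 2 H
  1 × O: 1 H
  Total hydrogens = 12.
Molecular formula: C12H12O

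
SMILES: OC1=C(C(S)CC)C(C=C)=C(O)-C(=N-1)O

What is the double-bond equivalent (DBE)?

5

Molecular formula from the SMILES: C10H13NO3S.
DoU = (2C + 2 + N − H − X)/2 = (2·10 + 2 + 1 − 13 − 0)/2 = 10/2 = 5.
(Structurally: 1 ring(s) + 4 π bond(s) = 5.)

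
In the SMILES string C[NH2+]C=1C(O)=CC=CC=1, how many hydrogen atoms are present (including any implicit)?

10

Hydrogens are implicit in SMILES; fill each atom to its normal valence:
  4 × C (aromatic): 1 H each → 4
  2 × C (aromatic): no H
  1 × C: 3 H
  1 × N (charge +1): 2 H
  1 × O: 1 H
  Total hydrogens = 10.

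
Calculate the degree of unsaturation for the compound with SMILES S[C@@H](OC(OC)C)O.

Molecular formula from the SMILES: C4H10O3S.
DoU = (2C + 2 + N − H − X)/2 = (2·4 + 2 + 0 − 10 − 0)/2 = 0/2 = 0.
(Structurally: 0 ring(s) + 0 π bond(s) = 0.)

0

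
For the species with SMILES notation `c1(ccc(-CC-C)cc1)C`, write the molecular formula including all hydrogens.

Heavy atoms from the SMILES: 10 C.
Implicit hydrogens by atom environment:
  4 × C (aromatic): 1 H each → 4
  2 × C: 3 H each → 6
  2 × C: 2 H each → 4
  2 × C (aromatic): no H
  Total hydrogens = 14.
Molecular formula: C10H14

C10H14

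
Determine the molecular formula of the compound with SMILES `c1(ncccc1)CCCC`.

Heavy atoms from the SMILES: 9 C, 1 N.
Implicit hydrogens by atom environment:
  4 × C (aromatic): 1 H each → 4
  3 × C: 2 H each → 6
  1 × C: 3 H
  1 × C (aromatic): no H
  1 × N (aromatic): no H
  Total hydrogens = 13.
Molecular formula: C9H13N

C9H13N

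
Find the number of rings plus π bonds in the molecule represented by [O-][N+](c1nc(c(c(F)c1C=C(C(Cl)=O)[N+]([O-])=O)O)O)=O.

8

Molecular formula from the SMILES: C8H3ClFN3O7.
DoU = (2C + 2 + N − H − X)/2 = (2·8 + 2 + 3 − 3 − 2)/2 = 16/2 = 8.
(Structurally: 1 ring(s) + 7 π bond(s) = 8.)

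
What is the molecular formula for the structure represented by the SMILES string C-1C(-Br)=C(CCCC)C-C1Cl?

C9H14BrCl

Heavy atoms from the SMILES: 1 Br, 9 C, 1 Cl.
Implicit hydrogens by atom environment:
  5 × C: 2 H each → 10
  2 × C: no H
  1 × Br: no H
  1 × C: 3 H
  1 × C: 1 H
  1 × Cl: no H
  Total hydrogens = 14.
Molecular formula: C9H14BrCl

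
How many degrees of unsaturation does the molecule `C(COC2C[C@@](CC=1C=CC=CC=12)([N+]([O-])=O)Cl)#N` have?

Molecular formula from the SMILES: C12H11ClN2O3.
DoU = (2C + 2 + N − H − X)/2 = (2·12 + 2 + 2 − 11 − 1)/2 = 16/2 = 8.
(Structurally: 2 ring(s) + 6 π bond(s) = 8.)

8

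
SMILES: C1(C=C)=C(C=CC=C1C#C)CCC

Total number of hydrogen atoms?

Hydrogens are implicit in SMILES; fill each atom to its normal valence:
  3 × C: 2 H each → 6
  3 × C (aromatic): 1 H each → 3
  3 × C (aromatic): no H
  2 × C: 1 H each → 2
  1 × C: 3 H
  1 × C: no H
  Total hydrogens = 14.

14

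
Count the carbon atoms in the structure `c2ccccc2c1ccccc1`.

12

The symbol for carbon appears 12 times in the SMILES. Lowercase c denotes aromatic carbon and counts toward C.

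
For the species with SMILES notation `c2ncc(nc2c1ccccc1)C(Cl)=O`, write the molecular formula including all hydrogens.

Heavy atoms from the SMILES: 11 C, 1 Cl, 2 N, 1 O.
Implicit hydrogens by atom environment:
  7 × C (aromatic): 1 H each → 7
  3 × C (aromatic): no H
  2 × N (aromatic): no H
  1 × C: no H
  1 × Cl: no H
  1 × O: no H
  Total hydrogens = 7.
Molecular formula: C11H7ClN2O

C11H7ClN2O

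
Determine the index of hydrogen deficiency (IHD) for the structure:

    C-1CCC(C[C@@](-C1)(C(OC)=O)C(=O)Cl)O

3

Molecular formula from the SMILES: C10H15ClO4.
DoU = (2C + 2 + N − H − X)/2 = (2·10 + 2 + 0 − 15 − 1)/2 = 6/2 = 3.
(Structurally: 1 ring(s) + 2 π bond(s) = 3.)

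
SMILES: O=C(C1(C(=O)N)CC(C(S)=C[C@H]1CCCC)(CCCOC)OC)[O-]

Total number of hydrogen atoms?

28

Hydrogens are implicit in SMILES; fill each atom to its normal valence:
  7 × C: 2 H each → 14
  5 × C: no H
  4 × O: no H
  3 × C: 3 H each → 9
  2 × C: 1 H each → 2
  1 × N: 2 H
  1 × O (charge -1): no H
  1 × S: 1 H
  Total hydrogens = 28.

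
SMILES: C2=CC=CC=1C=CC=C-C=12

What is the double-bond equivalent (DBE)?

Molecular formula from the SMILES: C10H8.
DoU = (2C + 2 + N − H − X)/2 = (2·10 + 2 + 0 − 8 − 0)/2 = 14/2 = 7.
(Structurally: 2 ring(s) + 5 π bond(s) = 7.)

7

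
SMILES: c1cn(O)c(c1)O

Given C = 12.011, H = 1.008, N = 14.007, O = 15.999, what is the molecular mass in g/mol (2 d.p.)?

99.09

Molecular formula: C4H5NO2.
M = 4×12.011 + 5×1.008 + 1×14.007 + 2×15.999 = 99.09 g/mol.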